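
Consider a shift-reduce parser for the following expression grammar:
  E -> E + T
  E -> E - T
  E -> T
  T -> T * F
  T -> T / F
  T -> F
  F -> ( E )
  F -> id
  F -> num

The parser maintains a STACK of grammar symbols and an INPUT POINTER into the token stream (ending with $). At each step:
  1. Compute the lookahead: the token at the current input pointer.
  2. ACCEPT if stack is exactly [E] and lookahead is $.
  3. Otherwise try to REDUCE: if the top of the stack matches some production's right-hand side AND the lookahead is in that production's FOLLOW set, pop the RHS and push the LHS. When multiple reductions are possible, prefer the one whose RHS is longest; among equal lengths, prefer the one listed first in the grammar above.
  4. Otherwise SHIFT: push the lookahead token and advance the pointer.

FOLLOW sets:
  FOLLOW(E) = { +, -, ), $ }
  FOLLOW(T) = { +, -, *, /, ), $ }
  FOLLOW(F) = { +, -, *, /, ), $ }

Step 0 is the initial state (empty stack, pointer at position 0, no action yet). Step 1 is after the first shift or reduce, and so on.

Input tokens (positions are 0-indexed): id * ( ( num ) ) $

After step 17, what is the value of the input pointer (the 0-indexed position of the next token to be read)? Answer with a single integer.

Step 1: shift id. Stack=[id] ptr=1 lookahead=* remaining=[* ( ( num ) ) $]
Step 2: reduce F->id. Stack=[F] ptr=1 lookahead=* remaining=[* ( ( num ) ) $]
Step 3: reduce T->F. Stack=[T] ptr=1 lookahead=* remaining=[* ( ( num ) ) $]
Step 4: shift *. Stack=[T *] ptr=2 lookahead=( remaining=[( ( num ) ) $]
Step 5: shift (. Stack=[T * (] ptr=3 lookahead=( remaining=[( num ) ) $]
Step 6: shift (. Stack=[T * ( (] ptr=4 lookahead=num remaining=[num ) ) $]
Step 7: shift num. Stack=[T * ( ( num] ptr=5 lookahead=) remaining=[) ) $]
Step 8: reduce F->num. Stack=[T * ( ( F] ptr=5 lookahead=) remaining=[) ) $]
Step 9: reduce T->F. Stack=[T * ( ( T] ptr=5 lookahead=) remaining=[) ) $]
Step 10: reduce E->T. Stack=[T * ( ( E] ptr=5 lookahead=) remaining=[) ) $]
Step 11: shift ). Stack=[T * ( ( E )] ptr=6 lookahead=) remaining=[) $]
Step 12: reduce F->( E ). Stack=[T * ( F] ptr=6 lookahead=) remaining=[) $]
Step 13: reduce T->F. Stack=[T * ( T] ptr=6 lookahead=) remaining=[) $]
Step 14: reduce E->T. Stack=[T * ( E] ptr=6 lookahead=) remaining=[) $]
Step 15: shift ). Stack=[T * ( E )] ptr=7 lookahead=$ remaining=[$]
Step 16: reduce F->( E ). Stack=[T * F] ptr=7 lookahead=$ remaining=[$]
Step 17: reduce T->T * F. Stack=[T] ptr=7 lookahead=$ remaining=[$]

Answer: 7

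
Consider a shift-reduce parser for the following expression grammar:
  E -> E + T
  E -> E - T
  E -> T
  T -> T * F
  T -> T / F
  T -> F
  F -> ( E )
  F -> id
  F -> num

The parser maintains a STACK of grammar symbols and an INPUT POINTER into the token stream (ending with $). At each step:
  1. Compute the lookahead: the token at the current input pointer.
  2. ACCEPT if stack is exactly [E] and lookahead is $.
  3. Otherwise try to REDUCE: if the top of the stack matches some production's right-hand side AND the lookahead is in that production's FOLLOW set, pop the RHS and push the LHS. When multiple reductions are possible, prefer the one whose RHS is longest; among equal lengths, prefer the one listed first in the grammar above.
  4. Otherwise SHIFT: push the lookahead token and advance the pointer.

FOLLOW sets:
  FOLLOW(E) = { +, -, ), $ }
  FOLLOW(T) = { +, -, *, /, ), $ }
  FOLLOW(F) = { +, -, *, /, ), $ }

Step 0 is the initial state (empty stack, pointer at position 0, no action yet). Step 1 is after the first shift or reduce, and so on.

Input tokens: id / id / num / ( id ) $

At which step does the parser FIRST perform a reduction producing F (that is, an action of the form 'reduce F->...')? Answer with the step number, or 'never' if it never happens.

Step 1: shift id. Stack=[id] ptr=1 lookahead=/ remaining=[/ id / num / ( id ) $]
Step 2: reduce F->id. Stack=[F] ptr=1 lookahead=/ remaining=[/ id / num / ( id ) $]

Answer: 2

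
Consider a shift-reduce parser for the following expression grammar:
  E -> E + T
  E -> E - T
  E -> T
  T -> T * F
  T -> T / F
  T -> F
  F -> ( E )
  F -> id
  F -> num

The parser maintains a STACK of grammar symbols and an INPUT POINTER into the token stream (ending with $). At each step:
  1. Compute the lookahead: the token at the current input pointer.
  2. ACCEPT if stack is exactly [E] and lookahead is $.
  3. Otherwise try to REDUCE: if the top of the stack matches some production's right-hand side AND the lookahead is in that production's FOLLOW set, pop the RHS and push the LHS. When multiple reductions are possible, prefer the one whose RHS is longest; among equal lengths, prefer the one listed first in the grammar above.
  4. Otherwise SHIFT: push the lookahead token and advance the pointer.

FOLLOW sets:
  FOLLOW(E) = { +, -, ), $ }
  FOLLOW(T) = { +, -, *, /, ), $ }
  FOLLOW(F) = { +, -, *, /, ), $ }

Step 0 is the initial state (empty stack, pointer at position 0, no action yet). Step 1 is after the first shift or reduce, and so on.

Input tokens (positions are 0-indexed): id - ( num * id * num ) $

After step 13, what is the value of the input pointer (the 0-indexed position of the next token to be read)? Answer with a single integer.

Step 1: shift id. Stack=[id] ptr=1 lookahead=- remaining=[- ( num * id * num ) $]
Step 2: reduce F->id. Stack=[F] ptr=1 lookahead=- remaining=[- ( num * id * num ) $]
Step 3: reduce T->F. Stack=[T] ptr=1 lookahead=- remaining=[- ( num * id * num ) $]
Step 4: reduce E->T. Stack=[E] ptr=1 lookahead=- remaining=[- ( num * id * num ) $]
Step 5: shift -. Stack=[E -] ptr=2 lookahead=( remaining=[( num * id * num ) $]
Step 6: shift (. Stack=[E - (] ptr=3 lookahead=num remaining=[num * id * num ) $]
Step 7: shift num. Stack=[E - ( num] ptr=4 lookahead=* remaining=[* id * num ) $]
Step 8: reduce F->num. Stack=[E - ( F] ptr=4 lookahead=* remaining=[* id * num ) $]
Step 9: reduce T->F. Stack=[E - ( T] ptr=4 lookahead=* remaining=[* id * num ) $]
Step 10: shift *. Stack=[E - ( T *] ptr=5 lookahead=id remaining=[id * num ) $]
Step 11: shift id. Stack=[E - ( T * id] ptr=6 lookahead=* remaining=[* num ) $]
Step 12: reduce F->id. Stack=[E - ( T * F] ptr=6 lookahead=* remaining=[* num ) $]
Step 13: reduce T->T * F. Stack=[E - ( T] ptr=6 lookahead=* remaining=[* num ) $]

Answer: 6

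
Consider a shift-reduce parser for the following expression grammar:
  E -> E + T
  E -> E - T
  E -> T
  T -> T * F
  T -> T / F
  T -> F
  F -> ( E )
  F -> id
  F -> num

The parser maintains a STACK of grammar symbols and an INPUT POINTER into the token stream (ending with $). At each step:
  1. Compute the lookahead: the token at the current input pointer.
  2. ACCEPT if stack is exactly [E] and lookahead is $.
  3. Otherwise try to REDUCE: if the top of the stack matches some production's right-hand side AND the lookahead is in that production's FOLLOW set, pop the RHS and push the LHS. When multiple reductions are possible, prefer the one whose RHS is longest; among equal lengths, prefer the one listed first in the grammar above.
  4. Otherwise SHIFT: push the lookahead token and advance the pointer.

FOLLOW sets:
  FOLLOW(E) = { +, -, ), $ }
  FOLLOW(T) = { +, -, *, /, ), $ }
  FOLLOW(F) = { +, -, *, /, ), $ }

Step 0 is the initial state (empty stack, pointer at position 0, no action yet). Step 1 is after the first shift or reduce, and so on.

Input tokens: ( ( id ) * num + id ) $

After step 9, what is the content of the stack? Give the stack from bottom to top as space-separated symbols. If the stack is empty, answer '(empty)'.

Step 1: shift (. Stack=[(] ptr=1 lookahead=( remaining=[( id ) * num + id ) $]
Step 2: shift (. Stack=[( (] ptr=2 lookahead=id remaining=[id ) * num + id ) $]
Step 3: shift id. Stack=[( ( id] ptr=3 lookahead=) remaining=[) * num + id ) $]
Step 4: reduce F->id. Stack=[( ( F] ptr=3 lookahead=) remaining=[) * num + id ) $]
Step 5: reduce T->F. Stack=[( ( T] ptr=3 lookahead=) remaining=[) * num + id ) $]
Step 6: reduce E->T. Stack=[( ( E] ptr=3 lookahead=) remaining=[) * num + id ) $]
Step 7: shift ). Stack=[( ( E )] ptr=4 lookahead=* remaining=[* num + id ) $]
Step 8: reduce F->( E ). Stack=[( F] ptr=4 lookahead=* remaining=[* num + id ) $]
Step 9: reduce T->F. Stack=[( T] ptr=4 lookahead=* remaining=[* num + id ) $]

Answer: ( T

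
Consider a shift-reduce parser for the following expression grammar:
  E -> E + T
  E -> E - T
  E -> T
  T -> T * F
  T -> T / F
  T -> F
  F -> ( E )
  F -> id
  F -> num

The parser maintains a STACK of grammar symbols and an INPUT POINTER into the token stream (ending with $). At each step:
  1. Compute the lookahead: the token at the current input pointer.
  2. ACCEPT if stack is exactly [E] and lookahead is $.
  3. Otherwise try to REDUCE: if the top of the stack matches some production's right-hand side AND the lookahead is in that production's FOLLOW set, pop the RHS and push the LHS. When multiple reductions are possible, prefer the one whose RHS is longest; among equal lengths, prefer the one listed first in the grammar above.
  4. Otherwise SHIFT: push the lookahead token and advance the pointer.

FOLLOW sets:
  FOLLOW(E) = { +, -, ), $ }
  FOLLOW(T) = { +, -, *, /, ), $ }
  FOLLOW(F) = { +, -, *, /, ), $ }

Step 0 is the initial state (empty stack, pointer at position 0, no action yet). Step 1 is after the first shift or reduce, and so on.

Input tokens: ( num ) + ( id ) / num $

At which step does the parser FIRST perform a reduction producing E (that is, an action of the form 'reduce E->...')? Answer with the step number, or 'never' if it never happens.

Step 1: shift (. Stack=[(] ptr=1 lookahead=num remaining=[num ) + ( id ) / num $]
Step 2: shift num. Stack=[( num] ptr=2 lookahead=) remaining=[) + ( id ) / num $]
Step 3: reduce F->num. Stack=[( F] ptr=2 lookahead=) remaining=[) + ( id ) / num $]
Step 4: reduce T->F. Stack=[( T] ptr=2 lookahead=) remaining=[) + ( id ) / num $]
Step 5: reduce E->T. Stack=[( E] ptr=2 lookahead=) remaining=[) + ( id ) / num $]

Answer: 5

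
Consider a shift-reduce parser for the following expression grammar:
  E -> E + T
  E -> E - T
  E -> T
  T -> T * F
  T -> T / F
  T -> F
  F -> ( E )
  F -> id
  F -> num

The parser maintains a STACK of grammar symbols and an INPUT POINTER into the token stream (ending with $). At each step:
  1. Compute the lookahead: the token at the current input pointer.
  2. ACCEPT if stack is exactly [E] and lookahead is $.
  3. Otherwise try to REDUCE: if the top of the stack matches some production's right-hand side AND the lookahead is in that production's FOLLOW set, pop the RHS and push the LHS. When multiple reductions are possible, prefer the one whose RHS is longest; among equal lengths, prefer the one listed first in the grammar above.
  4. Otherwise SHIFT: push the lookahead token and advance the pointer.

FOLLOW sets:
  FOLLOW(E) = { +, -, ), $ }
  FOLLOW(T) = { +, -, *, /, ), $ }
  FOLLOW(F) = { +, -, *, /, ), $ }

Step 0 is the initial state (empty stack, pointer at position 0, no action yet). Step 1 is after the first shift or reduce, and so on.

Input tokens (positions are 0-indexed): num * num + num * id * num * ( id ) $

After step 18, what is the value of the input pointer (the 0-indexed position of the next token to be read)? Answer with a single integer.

Answer: 9

Derivation:
Step 1: shift num. Stack=[num] ptr=1 lookahead=* remaining=[* num + num * id * num * ( id ) $]
Step 2: reduce F->num. Stack=[F] ptr=1 lookahead=* remaining=[* num + num * id * num * ( id ) $]
Step 3: reduce T->F. Stack=[T] ptr=1 lookahead=* remaining=[* num + num * id * num * ( id ) $]
Step 4: shift *. Stack=[T *] ptr=2 lookahead=num remaining=[num + num * id * num * ( id ) $]
Step 5: shift num. Stack=[T * num] ptr=3 lookahead=+ remaining=[+ num * id * num * ( id ) $]
Step 6: reduce F->num. Stack=[T * F] ptr=3 lookahead=+ remaining=[+ num * id * num * ( id ) $]
Step 7: reduce T->T * F. Stack=[T] ptr=3 lookahead=+ remaining=[+ num * id * num * ( id ) $]
Step 8: reduce E->T. Stack=[E] ptr=3 lookahead=+ remaining=[+ num * id * num * ( id ) $]
Step 9: shift +. Stack=[E +] ptr=4 lookahead=num remaining=[num * id * num * ( id ) $]
Step 10: shift num. Stack=[E + num] ptr=5 lookahead=* remaining=[* id * num * ( id ) $]
Step 11: reduce F->num. Stack=[E + F] ptr=5 lookahead=* remaining=[* id * num * ( id ) $]
Step 12: reduce T->F. Stack=[E + T] ptr=5 lookahead=* remaining=[* id * num * ( id ) $]
Step 13: shift *. Stack=[E + T *] ptr=6 lookahead=id remaining=[id * num * ( id ) $]
Step 14: shift id. Stack=[E + T * id] ptr=7 lookahead=* remaining=[* num * ( id ) $]
Step 15: reduce F->id. Stack=[E + T * F] ptr=7 lookahead=* remaining=[* num * ( id ) $]
Step 16: reduce T->T * F. Stack=[E + T] ptr=7 lookahead=* remaining=[* num * ( id ) $]
Step 17: shift *. Stack=[E + T *] ptr=8 lookahead=num remaining=[num * ( id ) $]
Step 18: shift num. Stack=[E + T * num] ptr=9 lookahead=* remaining=[* ( id ) $]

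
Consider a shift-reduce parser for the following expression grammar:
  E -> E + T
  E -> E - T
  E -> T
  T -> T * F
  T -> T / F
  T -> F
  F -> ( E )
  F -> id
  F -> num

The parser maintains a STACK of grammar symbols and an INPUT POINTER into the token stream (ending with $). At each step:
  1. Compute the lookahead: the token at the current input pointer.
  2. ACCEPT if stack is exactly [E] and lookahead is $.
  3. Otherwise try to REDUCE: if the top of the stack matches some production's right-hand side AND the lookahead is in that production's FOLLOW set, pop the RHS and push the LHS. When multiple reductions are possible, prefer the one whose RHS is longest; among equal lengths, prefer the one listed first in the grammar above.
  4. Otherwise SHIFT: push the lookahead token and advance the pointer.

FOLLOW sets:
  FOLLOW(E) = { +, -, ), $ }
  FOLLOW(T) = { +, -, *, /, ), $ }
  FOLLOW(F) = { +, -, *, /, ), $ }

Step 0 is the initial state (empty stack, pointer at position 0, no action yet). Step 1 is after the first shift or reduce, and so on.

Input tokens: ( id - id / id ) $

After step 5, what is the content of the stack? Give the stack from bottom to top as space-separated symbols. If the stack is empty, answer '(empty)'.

Step 1: shift (. Stack=[(] ptr=1 lookahead=id remaining=[id - id / id ) $]
Step 2: shift id. Stack=[( id] ptr=2 lookahead=- remaining=[- id / id ) $]
Step 3: reduce F->id. Stack=[( F] ptr=2 lookahead=- remaining=[- id / id ) $]
Step 4: reduce T->F. Stack=[( T] ptr=2 lookahead=- remaining=[- id / id ) $]
Step 5: reduce E->T. Stack=[( E] ptr=2 lookahead=- remaining=[- id / id ) $]

Answer: ( E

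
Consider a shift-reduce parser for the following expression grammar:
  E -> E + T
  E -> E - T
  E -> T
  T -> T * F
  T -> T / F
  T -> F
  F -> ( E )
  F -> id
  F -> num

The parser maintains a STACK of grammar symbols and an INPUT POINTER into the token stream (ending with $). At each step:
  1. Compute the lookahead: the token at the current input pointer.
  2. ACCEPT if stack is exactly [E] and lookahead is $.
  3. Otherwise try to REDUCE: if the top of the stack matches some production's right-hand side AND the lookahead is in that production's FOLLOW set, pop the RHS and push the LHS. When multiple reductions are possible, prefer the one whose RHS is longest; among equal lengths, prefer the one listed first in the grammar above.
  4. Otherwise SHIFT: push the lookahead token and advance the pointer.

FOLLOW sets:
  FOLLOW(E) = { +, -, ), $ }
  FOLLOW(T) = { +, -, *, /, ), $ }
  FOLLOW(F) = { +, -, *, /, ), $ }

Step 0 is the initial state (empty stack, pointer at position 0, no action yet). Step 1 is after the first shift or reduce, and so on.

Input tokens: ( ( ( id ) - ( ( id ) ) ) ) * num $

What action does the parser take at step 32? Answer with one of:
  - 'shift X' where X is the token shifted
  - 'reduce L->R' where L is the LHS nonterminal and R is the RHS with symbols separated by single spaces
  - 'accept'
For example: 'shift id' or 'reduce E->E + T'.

Step 1: shift (. Stack=[(] ptr=1 lookahead=( remaining=[( ( id ) - ( ( id ) ) ) ) * num $]
Step 2: shift (. Stack=[( (] ptr=2 lookahead=( remaining=[( id ) - ( ( id ) ) ) ) * num $]
Step 3: shift (. Stack=[( ( (] ptr=3 lookahead=id remaining=[id ) - ( ( id ) ) ) ) * num $]
Step 4: shift id. Stack=[( ( ( id] ptr=4 lookahead=) remaining=[) - ( ( id ) ) ) ) * num $]
Step 5: reduce F->id. Stack=[( ( ( F] ptr=4 lookahead=) remaining=[) - ( ( id ) ) ) ) * num $]
Step 6: reduce T->F. Stack=[( ( ( T] ptr=4 lookahead=) remaining=[) - ( ( id ) ) ) ) * num $]
Step 7: reduce E->T. Stack=[( ( ( E] ptr=4 lookahead=) remaining=[) - ( ( id ) ) ) ) * num $]
Step 8: shift ). Stack=[( ( ( E )] ptr=5 lookahead=- remaining=[- ( ( id ) ) ) ) * num $]
Step 9: reduce F->( E ). Stack=[( ( F] ptr=5 lookahead=- remaining=[- ( ( id ) ) ) ) * num $]
Step 10: reduce T->F. Stack=[( ( T] ptr=5 lookahead=- remaining=[- ( ( id ) ) ) ) * num $]
Step 11: reduce E->T. Stack=[( ( E] ptr=5 lookahead=- remaining=[- ( ( id ) ) ) ) * num $]
Step 12: shift -. Stack=[( ( E -] ptr=6 lookahead=( remaining=[( ( id ) ) ) ) * num $]
Step 13: shift (. Stack=[( ( E - (] ptr=7 lookahead=( remaining=[( id ) ) ) ) * num $]
Step 14: shift (. Stack=[( ( E - ( (] ptr=8 lookahead=id remaining=[id ) ) ) ) * num $]
Step 15: shift id. Stack=[( ( E - ( ( id] ptr=9 lookahead=) remaining=[) ) ) ) * num $]
Step 16: reduce F->id. Stack=[( ( E - ( ( F] ptr=9 lookahead=) remaining=[) ) ) ) * num $]
Step 17: reduce T->F. Stack=[( ( E - ( ( T] ptr=9 lookahead=) remaining=[) ) ) ) * num $]
Step 18: reduce E->T. Stack=[( ( E - ( ( E] ptr=9 lookahead=) remaining=[) ) ) ) * num $]
Step 19: shift ). Stack=[( ( E - ( ( E )] ptr=10 lookahead=) remaining=[) ) ) * num $]
Step 20: reduce F->( E ). Stack=[( ( E - ( F] ptr=10 lookahead=) remaining=[) ) ) * num $]
Step 21: reduce T->F. Stack=[( ( E - ( T] ptr=10 lookahead=) remaining=[) ) ) * num $]
Step 22: reduce E->T. Stack=[( ( E - ( E] ptr=10 lookahead=) remaining=[) ) ) * num $]
Step 23: shift ). Stack=[( ( E - ( E )] ptr=11 lookahead=) remaining=[) ) * num $]
Step 24: reduce F->( E ). Stack=[( ( E - F] ptr=11 lookahead=) remaining=[) ) * num $]
Step 25: reduce T->F. Stack=[( ( E - T] ptr=11 lookahead=) remaining=[) ) * num $]
Step 26: reduce E->E - T. Stack=[( ( E] ptr=11 lookahead=) remaining=[) ) * num $]
Step 27: shift ). Stack=[( ( E )] ptr=12 lookahead=) remaining=[) * num $]
Step 28: reduce F->( E ). Stack=[( F] ptr=12 lookahead=) remaining=[) * num $]
Step 29: reduce T->F. Stack=[( T] ptr=12 lookahead=) remaining=[) * num $]
Step 30: reduce E->T. Stack=[( E] ptr=12 lookahead=) remaining=[) * num $]
Step 31: shift ). Stack=[( E )] ptr=13 lookahead=* remaining=[* num $]
Step 32: reduce F->( E ). Stack=[F] ptr=13 lookahead=* remaining=[* num $]

Answer: reduce F->( E )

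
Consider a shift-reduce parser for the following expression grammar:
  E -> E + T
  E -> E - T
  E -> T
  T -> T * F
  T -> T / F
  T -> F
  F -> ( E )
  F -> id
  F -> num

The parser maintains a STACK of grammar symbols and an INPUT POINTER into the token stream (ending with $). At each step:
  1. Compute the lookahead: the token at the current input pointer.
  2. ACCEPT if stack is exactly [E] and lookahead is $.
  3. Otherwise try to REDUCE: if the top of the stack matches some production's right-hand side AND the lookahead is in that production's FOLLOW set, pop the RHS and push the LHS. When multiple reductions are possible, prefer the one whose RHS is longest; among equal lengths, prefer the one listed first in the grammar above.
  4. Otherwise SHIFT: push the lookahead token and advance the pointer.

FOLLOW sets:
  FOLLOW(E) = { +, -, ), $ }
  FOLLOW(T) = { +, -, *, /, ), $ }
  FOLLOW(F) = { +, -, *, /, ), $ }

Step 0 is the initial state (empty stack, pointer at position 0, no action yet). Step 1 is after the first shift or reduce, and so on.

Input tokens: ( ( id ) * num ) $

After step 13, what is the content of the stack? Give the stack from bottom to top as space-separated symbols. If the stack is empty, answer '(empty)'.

Step 1: shift (. Stack=[(] ptr=1 lookahead=( remaining=[( id ) * num ) $]
Step 2: shift (. Stack=[( (] ptr=2 lookahead=id remaining=[id ) * num ) $]
Step 3: shift id. Stack=[( ( id] ptr=3 lookahead=) remaining=[) * num ) $]
Step 4: reduce F->id. Stack=[( ( F] ptr=3 lookahead=) remaining=[) * num ) $]
Step 5: reduce T->F. Stack=[( ( T] ptr=3 lookahead=) remaining=[) * num ) $]
Step 6: reduce E->T. Stack=[( ( E] ptr=3 lookahead=) remaining=[) * num ) $]
Step 7: shift ). Stack=[( ( E )] ptr=4 lookahead=* remaining=[* num ) $]
Step 8: reduce F->( E ). Stack=[( F] ptr=4 lookahead=* remaining=[* num ) $]
Step 9: reduce T->F. Stack=[( T] ptr=4 lookahead=* remaining=[* num ) $]
Step 10: shift *. Stack=[( T *] ptr=5 lookahead=num remaining=[num ) $]
Step 11: shift num. Stack=[( T * num] ptr=6 lookahead=) remaining=[) $]
Step 12: reduce F->num. Stack=[( T * F] ptr=6 lookahead=) remaining=[) $]
Step 13: reduce T->T * F. Stack=[( T] ptr=6 lookahead=) remaining=[) $]

Answer: ( T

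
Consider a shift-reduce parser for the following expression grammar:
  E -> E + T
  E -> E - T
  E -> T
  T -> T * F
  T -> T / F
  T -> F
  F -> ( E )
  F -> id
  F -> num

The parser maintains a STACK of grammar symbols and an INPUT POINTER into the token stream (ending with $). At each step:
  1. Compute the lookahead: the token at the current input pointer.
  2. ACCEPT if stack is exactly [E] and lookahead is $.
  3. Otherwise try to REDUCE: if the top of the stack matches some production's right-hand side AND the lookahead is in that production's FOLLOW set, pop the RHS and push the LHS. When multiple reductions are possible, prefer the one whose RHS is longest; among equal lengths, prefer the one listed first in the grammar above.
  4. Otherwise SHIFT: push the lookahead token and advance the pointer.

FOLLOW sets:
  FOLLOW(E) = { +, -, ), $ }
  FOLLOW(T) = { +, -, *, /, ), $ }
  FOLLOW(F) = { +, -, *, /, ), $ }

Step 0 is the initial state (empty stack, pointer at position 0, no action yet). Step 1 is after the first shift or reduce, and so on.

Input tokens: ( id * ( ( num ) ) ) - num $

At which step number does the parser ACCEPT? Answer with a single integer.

Step 1: shift (. Stack=[(] ptr=1 lookahead=id remaining=[id * ( ( num ) ) ) - num $]
Step 2: shift id. Stack=[( id] ptr=2 lookahead=* remaining=[* ( ( num ) ) ) - num $]
Step 3: reduce F->id. Stack=[( F] ptr=2 lookahead=* remaining=[* ( ( num ) ) ) - num $]
Step 4: reduce T->F. Stack=[( T] ptr=2 lookahead=* remaining=[* ( ( num ) ) ) - num $]
Step 5: shift *. Stack=[( T *] ptr=3 lookahead=( remaining=[( ( num ) ) ) - num $]
Step 6: shift (. Stack=[( T * (] ptr=4 lookahead=( remaining=[( num ) ) ) - num $]
Step 7: shift (. Stack=[( T * ( (] ptr=5 lookahead=num remaining=[num ) ) ) - num $]
Step 8: shift num. Stack=[( T * ( ( num] ptr=6 lookahead=) remaining=[) ) ) - num $]
Step 9: reduce F->num. Stack=[( T * ( ( F] ptr=6 lookahead=) remaining=[) ) ) - num $]
Step 10: reduce T->F. Stack=[( T * ( ( T] ptr=6 lookahead=) remaining=[) ) ) - num $]
Step 11: reduce E->T. Stack=[( T * ( ( E] ptr=6 lookahead=) remaining=[) ) ) - num $]
Step 12: shift ). Stack=[( T * ( ( E )] ptr=7 lookahead=) remaining=[) ) - num $]
Step 13: reduce F->( E ). Stack=[( T * ( F] ptr=7 lookahead=) remaining=[) ) - num $]
Step 14: reduce T->F. Stack=[( T * ( T] ptr=7 lookahead=) remaining=[) ) - num $]
Step 15: reduce E->T. Stack=[( T * ( E] ptr=7 lookahead=) remaining=[) ) - num $]
Step 16: shift ). Stack=[( T * ( E )] ptr=8 lookahead=) remaining=[) - num $]
Step 17: reduce F->( E ). Stack=[( T * F] ptr=8 lookahead=) remaining=[) - num $]
Step 18: reduce T->T * F. Stack=[( T] ptr=8 lookahead=) remaining=[) - num $]
Step 19: reduce E->T. Stack=[( E] ptr=8 lookahead=) remaining=[) - num $]
Step 20: shift ). Stack=[( E )] ptr=9 lookahead=- remaining=[- num $]
Step 21: reduce F->( E ). Stack=[F] ptr=9 lookahead=- remaining=[- num $]
Step 22: reduce T->F. Stack=[T] ptr=9 lookahead=- remaining=[- num $]
Step 23: reduce E->T. Stack=[E] ptr=9 lookahead=- remaining=[- num $]
Step 24: shift -. Stack=[E -] ptr=10 lookahead=num remaining=[num $]
Step 25: shift num. Stack=[E - num] ptr=11 lookahead=$ remaining=[$]
Step 26: reduce F->num. Stack=[E - F] ptr=11 lookahead=$ remaining=[$]
Step 27: reduce T->F. Stack=[E - T] ptr=11 lookahead=$ remaining=[$]
Step 28: reduce E->E - T. Stack=[E] ptr=11 lookahead=$ remaining=[$]
Step 29: accept. Stack=[E] ptr=11 lookahead=$ remaining=[$]

Answer: 29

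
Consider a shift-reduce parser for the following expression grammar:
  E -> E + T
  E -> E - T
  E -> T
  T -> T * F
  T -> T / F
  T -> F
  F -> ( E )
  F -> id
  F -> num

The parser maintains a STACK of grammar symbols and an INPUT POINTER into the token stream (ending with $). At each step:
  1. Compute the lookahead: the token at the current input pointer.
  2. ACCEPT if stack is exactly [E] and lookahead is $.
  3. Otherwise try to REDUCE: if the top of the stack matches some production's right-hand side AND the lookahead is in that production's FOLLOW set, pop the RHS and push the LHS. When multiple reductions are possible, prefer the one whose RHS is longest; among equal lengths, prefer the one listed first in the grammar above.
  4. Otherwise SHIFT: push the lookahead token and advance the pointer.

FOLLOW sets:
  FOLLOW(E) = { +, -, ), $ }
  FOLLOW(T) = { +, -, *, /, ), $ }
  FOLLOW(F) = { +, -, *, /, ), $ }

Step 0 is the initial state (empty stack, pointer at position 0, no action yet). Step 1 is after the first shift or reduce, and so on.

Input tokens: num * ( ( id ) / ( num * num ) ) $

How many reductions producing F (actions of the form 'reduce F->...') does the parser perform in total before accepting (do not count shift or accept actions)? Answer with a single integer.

Answer: 7

Derivation:
Step 1: shift num. Stack=[num] ptr=1 lookahead=* remaining=[* ( ( id ) / ( num * num ) ) $]
Step 2: reduce F->num. Stack=[F] ptr=1 lookahead=* remaining=[* ( ( id ) / ( num * num ) ) $]
Step 3: reduce T->F. Stack=[T] ptr=1 lookahead=* remaining=[* ( ( id ) / ( num * num ) ) $]
Step 4: shift *. Stack=[T *] ptr=2 lookahead=( remaining=[( ( id ) / ( num * num ) ) $]
Step 5: shift (. Stack=[T * (] ptr=3 lookahead=( remaining=[( id ) / ( num * num ) ) $]
Step 6: shift (. Stack=[T * ( (] ptr=4 lookahead=id remaining=[id ) / ( num * num ) ) $]
Step 7: shift id. Stack=[T * ( ( id] ptr=5 lookahead=) remaining=[) / ( num * num ) ) $]
Step 8: reduce F->id. Stack=[T * ( ( F] ptr=5 lookahead=) remaining=[) / ( num * num ) ) $]
Step 9: reduce T->F. Stack=[T * ( ( T] ptr=5 lookahead=) remaining=[) / ( num * num ) ) $]
Step 10: reduce E->T. Stack=[T * ( ( E] ptr=5 lookahead=) remaining=[) / ( num * num ) ) $]
Step 11: shift ). Stack=[T * ( ( E )] ptr=6 lookahead=/ remaining=[/ ( num * num ) ) $]
Step 12: reduce F->( E ). Stack=[T * ( F] ptr=6 lookahead=/ remaining=[/ ( num * num ) ) $]
Step 13: reduce T->F. Stack=[T * ( T] ptr=6 lookahead=/ remaining=[/ ( num * num ) ) $]
Step 14: shift /. Stack=[T * ( T /] ptr=7 lookahead=( remaining=[( num * num ) ) $]
Step 15: shift (. Stack=[T * ( T / (] ptr=8 lookahead=num remaining=[num * num ) ) $]
Step 16: shift num. Stack=[T * ( T / ( num] ptr=9 lookahead=* remaining=[* num ) ) $]
Step 17: reduce F->num. Stack=[T * ( T / ( F] ptr=9 lookahead=* remaining=[* num ) ) $]
Step 18: reduce T->F. Stack=[T * ( T / ( T] ptr=9 lookahead=* remaining=[* num ) ) $]
Step 19: shift *. Stack=[T * ( T / ( T *] ptr=10 lookahead=num remaining=[num ) ) $]
Step 20: shift num. Stack=[T * ( T / ( T * num] ptr=11 lookahead=) remaining=[) ) $]
Step 21: reduce F->num. Stack=[T * ( T / ( T * F] ptr=11 lookahead=) remaining=[) ) $]
Step 22: reduce T->T * F. Stack=[T * ( T / ( T] ptr=11 lookahead=) remaining=[) ) $]
Step 23: reduce E->T. Stack=[T * ( T / ( E] ptr=11 lookahead=) remaining=[) ) $]
Step 24: shift ). Stack=[T * ( T / ( E )] ptr=12 lookahead=) remaining=[) $]
Step 25: reduce F->( E ). Stack=[T * ( T / F] ptr=12 lookahead=) remaining=[) $]
Step 26: reduce T->T / F. Stack=[T * ( T] ptr=12 lookahead=) remaining=[) $]
Step 27: reduce E->T. Stack=[T * ( E] ptr=12 lookahead=) remaining=[) $]
Step 28: shift ). Stack=[T * ( E )] ptr=13 lookahead=$ remaining=[$]
Step 29: reduce F->( E ). Stack=[T * F] ptr=13 lookahead=$ remaining=[$]
Step 30: reduce T->T * F. Stack=[T] ptr=13 lookahead=$ remaining=[$]
Step 31: reduce E->T. Stack=[E] ptr=13 lookahead=$ remaining=[$]
Step 32: accept. Stack=[E] ptr=13 lookahead=$ remaining=[$]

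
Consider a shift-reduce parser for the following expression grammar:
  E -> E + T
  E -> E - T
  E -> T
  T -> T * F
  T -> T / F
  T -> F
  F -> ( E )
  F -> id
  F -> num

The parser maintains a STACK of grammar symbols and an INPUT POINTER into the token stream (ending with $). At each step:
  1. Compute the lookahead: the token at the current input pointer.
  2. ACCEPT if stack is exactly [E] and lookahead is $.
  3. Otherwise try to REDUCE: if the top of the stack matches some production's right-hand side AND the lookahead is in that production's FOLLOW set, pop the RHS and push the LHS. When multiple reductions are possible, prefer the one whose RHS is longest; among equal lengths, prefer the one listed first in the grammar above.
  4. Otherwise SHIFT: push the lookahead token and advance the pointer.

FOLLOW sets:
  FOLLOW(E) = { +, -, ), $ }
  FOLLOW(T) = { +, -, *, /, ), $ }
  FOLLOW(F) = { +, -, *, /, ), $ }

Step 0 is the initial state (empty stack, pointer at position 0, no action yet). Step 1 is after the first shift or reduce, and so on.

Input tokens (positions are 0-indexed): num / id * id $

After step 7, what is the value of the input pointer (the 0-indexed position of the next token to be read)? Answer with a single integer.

Step 1: shift num. Stack=[num] ptr=1 lookahead=/ remaining=[/ id * id $]
Step 2: reduce F->num. Stack=[F] ptr=1 lookahead=/ remaining=[/ id * id $]
Step 3: reduce T->F. Stack=[T] ptr=1 lookahead=/ remaining=[/ id * id $]
Step 4: shift /. Stack=[T /] ptr=2 lookahead=id remaining=[id * id $]
Step 5: shift id. Stack=[T / id] ptr=3 lookahead=* remaining=[* id $]
Step 6: reduce F->id. Stack=[T / F] ptr=3 lookahead=* remaining=[* id $]
Step 7: reduce T->T / F. Stack=[T] ptr=3 lookahead=* remaining=[* id $]

Answer: 3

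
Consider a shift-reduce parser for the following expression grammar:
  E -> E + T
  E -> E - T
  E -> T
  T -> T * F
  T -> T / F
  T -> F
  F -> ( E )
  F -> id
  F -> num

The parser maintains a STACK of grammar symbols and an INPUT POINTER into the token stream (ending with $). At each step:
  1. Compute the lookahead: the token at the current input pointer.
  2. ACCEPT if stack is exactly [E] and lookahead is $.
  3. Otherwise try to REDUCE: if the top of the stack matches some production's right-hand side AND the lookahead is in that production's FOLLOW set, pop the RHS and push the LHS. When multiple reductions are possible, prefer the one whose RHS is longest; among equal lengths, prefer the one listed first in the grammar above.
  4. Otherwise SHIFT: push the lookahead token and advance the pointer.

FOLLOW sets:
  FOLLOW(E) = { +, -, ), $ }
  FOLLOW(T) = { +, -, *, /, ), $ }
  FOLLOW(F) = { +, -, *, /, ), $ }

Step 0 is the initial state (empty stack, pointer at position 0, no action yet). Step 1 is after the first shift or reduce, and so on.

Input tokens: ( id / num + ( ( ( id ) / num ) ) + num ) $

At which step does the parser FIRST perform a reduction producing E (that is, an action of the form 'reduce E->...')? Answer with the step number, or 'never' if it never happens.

Answer: 9

Derivation:
Step 1: shift (. Stack=[(] ptr=1 lookahead=id remaining=[id / num + ( ( ( id ) / num ) ) + num ) $]
Step 2: shift id. Stack=[( id] ptr=2 lookahead=/ remaining=[/ num + ( ( ( id ) / num ) ) + num ) $]
Step 3: reduce F->id. Stack=[( F] ptr=2 lookahead=/ remaining=[/ num + ( ( ( id ) / num ) ) + num ) $]
Step 4: reduce T->F. Stack=[( T] ptr=2 lookahead=/ remaining=[/ num + ( ( ( id ) / num ) ) + num ) $]
Step 5: shift /. Stack=[( T /] ptr=3 lookahead=num remaining=[num + ( ( ( id ) / num ) ) + num ) $]
Step 6: shift num. Stack=[( T / num] ptr=4 lookahead=+ remaining=[+ ( ( ( id ) / num ) ) + num ) $]
Step 7: reduce F->num. Stack=[( T / F] ptr=4 lookahead=+ remaining=[+ ( ( ( id ) / num ) ) + num ) $]
Step 8: reduce T->T / F. Stack=[( T] ptr=4 lookahead=+ remaining=[+ ( ( ( id ) / num ) ) + num ) $]
Step 9: reduce E->T. Stack=[( E] ptr=4 lookahead=+ remaining=[+ ( ( ( id ) / num ) ) + num ) $]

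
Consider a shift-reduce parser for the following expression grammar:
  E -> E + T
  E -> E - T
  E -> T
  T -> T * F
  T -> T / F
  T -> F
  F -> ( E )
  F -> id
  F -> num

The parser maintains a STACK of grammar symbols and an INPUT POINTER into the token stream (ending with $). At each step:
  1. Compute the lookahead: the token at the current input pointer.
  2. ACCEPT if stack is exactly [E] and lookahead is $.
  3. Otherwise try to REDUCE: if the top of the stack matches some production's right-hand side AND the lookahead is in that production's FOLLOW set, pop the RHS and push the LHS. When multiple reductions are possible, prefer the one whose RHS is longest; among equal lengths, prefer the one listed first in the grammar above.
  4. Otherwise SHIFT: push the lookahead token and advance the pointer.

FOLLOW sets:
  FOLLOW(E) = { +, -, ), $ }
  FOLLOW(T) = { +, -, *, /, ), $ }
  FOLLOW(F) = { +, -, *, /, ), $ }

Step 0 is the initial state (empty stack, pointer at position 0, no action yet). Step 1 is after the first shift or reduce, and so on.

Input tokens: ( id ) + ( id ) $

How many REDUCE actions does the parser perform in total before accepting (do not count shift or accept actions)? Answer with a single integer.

Step 1: shift (. Stack=[(] ptr=1 lookahead=id remaining=[id ) + ( id ) $]
Step 2: shift id. Stack=[( id] ptr=2 lookahead=) remaining=[) + ( id ) $]
Step 3: reduce F->id. Stack=[( F] ptr=2 lookahead=) remaining=[) + ( id ) $]
Step 4: reduce T->F. Stack=[( T] ptr=2 lookahead=) remaining=[) + ( id ) $]
Step 5: reduce E->T. Stack=[( E] ptr=2 lookahead=) remaining=[) + ( id ) $]
Step 6: shift ). Stack=[( E )] ptr=3 lookahead=+ remaining=[+ ( id ) $]
Step 7: reduce F->( E ). Stack=[F] ptr=3 lookahead=+ remaining=[+ ( id ) $]
Step 8: reduce T->F. Stack=[T] ptr=3 lookahead=+ remaining=[+ ( id ) $]
Step 9: reduce E->T. Stack=[E] ptr=3 lookahead=+ remaining=[+ ( id ) $]
Step 10: shift +. Stack=[E +] ptr=4 lookahead=( remaining=[( id ) $]
Step 11: shift (. Stack=[E + (] ptr=5 lookahead=id remaining=[id ) $]
Step 12: shift id. Stack=[E + ( id] ptr=6 lookahead=) remaining=[) $]
Step 13: reduce F->id. Stack=[E + ( F] ptr=6 lookahead=) remaining=[) $]
Step 14: reduce T->F. Stack=[E + ( T] ptr=6 lookahead=) remaining=[) $]
Step 15: reduce E->T. Stack=[E + ( E] ptr=6 lookahead=) remaining=[) $]
Step 16: shift ). Stack=[E + ( E )] ptr=7 lookahead=$ remaining=[$]
Step 17: reduce F->( E ). Stack=[E + F] ptr=7 lookahead=$ remaining=[$]
Step 18: reduce T->F. Stack=[E + T] ptr=7 lookahead=$ remaining=[$]
Step 19: reduce E->E + T. Stack=[E] ptr=7 lookahead=$ remaining=[$]
Step 20: accept. Stack=[E] ptr=7 lookahead=$ remaining=[$]

Answer: 12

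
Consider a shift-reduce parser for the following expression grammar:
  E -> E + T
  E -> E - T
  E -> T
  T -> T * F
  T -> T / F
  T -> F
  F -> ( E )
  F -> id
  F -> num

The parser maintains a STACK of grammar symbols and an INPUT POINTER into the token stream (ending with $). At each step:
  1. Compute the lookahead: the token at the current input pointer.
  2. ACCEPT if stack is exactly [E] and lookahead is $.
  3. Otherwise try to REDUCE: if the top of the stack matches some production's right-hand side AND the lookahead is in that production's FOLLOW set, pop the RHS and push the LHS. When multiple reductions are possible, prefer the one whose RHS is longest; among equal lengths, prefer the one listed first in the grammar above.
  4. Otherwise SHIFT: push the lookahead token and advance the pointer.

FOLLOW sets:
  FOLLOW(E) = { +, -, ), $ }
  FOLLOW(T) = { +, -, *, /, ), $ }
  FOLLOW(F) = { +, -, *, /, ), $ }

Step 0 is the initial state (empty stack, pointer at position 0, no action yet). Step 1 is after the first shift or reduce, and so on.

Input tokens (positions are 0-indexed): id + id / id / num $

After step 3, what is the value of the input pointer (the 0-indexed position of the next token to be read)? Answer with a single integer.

Answer: 1

Derivation:
Step 1: shift id. Stack=[id] ptr=1 lookahead=+ remaining=[+ id / id / num $]
Step 2: reduce F->id. Stack=[F] ptr=1 lookahead=+ remaining=[+ id / id / num $]
Step 3: reduce T->F. Stack=[T] ptr=1 lookahead=+ remaining=[+ id / id / num $]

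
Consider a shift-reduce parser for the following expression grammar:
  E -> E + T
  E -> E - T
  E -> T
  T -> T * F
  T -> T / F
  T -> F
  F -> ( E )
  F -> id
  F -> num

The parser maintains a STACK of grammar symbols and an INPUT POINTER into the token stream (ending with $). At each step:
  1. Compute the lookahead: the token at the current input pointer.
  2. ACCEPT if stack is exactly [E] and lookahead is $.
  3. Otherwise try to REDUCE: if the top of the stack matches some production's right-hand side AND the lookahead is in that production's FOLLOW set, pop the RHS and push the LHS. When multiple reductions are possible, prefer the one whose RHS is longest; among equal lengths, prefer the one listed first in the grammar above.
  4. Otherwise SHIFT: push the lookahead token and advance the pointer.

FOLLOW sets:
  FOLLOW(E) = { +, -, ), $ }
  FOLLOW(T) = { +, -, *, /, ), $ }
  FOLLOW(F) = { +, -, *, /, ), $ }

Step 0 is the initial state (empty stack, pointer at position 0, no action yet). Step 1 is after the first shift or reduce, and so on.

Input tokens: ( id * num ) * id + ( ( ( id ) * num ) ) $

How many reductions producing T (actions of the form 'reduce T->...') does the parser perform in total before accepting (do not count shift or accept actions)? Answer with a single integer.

Answer: 9

Derivation:
Step 1: shift (. Stack=[(] ptr=1 lookahead=id remaining=[id * num ) * id + ( ( ( id ) * num ) ) $]
Step 2: shift id. Stack=[( id] ptr=2 lookahead=* remaining=[* num ) * id + ( ( ( id ) * num ) ) $]
Step 3: reduce F->id. Stack=[( F] ptr=2 lookahead=* remaining=[* num ) * id + ( ( ( id ) * num ) ) $]
Step 4: reduce T->F. Stack=[( T] ptr=2 lookahead=* remaining=[* num ) * id + ( ( ( id ) * num ) ) $]
Step 5: shift *. Stack=[( T *] ptr=3 lookahead=num remaining=[num ) * id + ( ( ( id ) * num ) ) $]
Step 6: shift num. Stack=[( T * num] ptr=4 lookahead=) remaining=[) * id + ( ( ( id ) * num ) ) $]
Step 7: reduce F->num. Stack=[( T * F] ptr=4 lookahead=) remaining=[) * id + ( ( ( id ) * num ) ) $]
Step 8: reduce T->T * F. Stack=[( T] ptr=4 lookahead=) remaining=[) * id + ( ( ( id ) * num ) ) $]
Step 9: reduce E->T. Stack=[( E] ptr=4 lookahead=) remaining=[) * id + ( ( ( id ) * num ) ) $]
Step 10: shift ). Stack=[( E )] ptr=5 lookahead=* remaining=[* id + ( ( ( id ) * num ) ) $]
Step 11: reduce F->( E ). Stack=[F] ptr=5 lookahead=* remaining=[* id + ( ( ( id ) * num ) ) $]
Step 12: reduce T->F. Stack=[T] ptr=5 lookahead=* remaining=[* id + ( ( ( id ) * num ) ) $]
Step 13: shift *. Stack=[T *] ptr=6 lookahead=id remaining=[id + ( ( ( id ) * num ) ) $]
Step 14: shift id. Stack=[T * id] ptr=7 lookahead=+ remaining=[+ ( ( ( id ) * num ) ) $]
Step 15: reduce F->id. Stack=[T * F] ptr=7 lookahead=+ remaining=[+ ( ( ( id ) * num ) ) $]
Step 16: reduce T->T * F. Stack=[T] ptr=7 lookahead=+ remaining=[+ ( ( ( id ) * num ) ) $]
Step 17: reduce E->T. Stack=[E] ptr=7 lookahead=+ remaining=[+ ( ( ( id ) * num ) ) $]
Step 18: shift +. Stack=[E +] ptr=8 lookahead=( remaining=[( ( ( id ) * num ) ) $]
Step 19: shift (. Stack=[E + (] ptr=9 lookahead=( remaining=[( ( id ) * num ) ) $]
Step 20: shift (. Stack=[E + ( (] ptr=10 lookahead=( remaining=[( id ) * num ) ) $]
Step 21: shift (. Stack=[E + ( ( (] ptr=11 lookahead=id remaining=[id ) * num ) ) $]
Step 22: shift id. Stack=[E + ( ( ( id] ptr=12 lookahead=) remaining=[) * num ) ) $]
Step 23: reduce F->id. Stack=[E + ( ( ( F] ptr=12 lookahead=) remaining=[) * num ) ) $]
Step 24: reduce T->F. Stack=[E + ( ( ( T] ptr=12 lookahead=) remaining=[) * num ) ) $]
Step 25: reduce E->T. Stack=[E + ( ( ( E] ptr=12 lookahead=) remaining=[) * num ) ) $]
Step 26: shift ). Stack=[E + ( ( ( E )] ptr=13 lookahead=* remaining=[* num ) ) $]
Step 27: reduce F->( E ). Stack=[E + ( ( F] ptr=13 lookahead=* remaining=[* num ) ) $]
Step 28: reduce T->F. Stack=[E + ( ( T] ptr=13 lookahead=* remaining=[* num ) ) $]
Step 29: shift *. Stack=[E + ( ( T *] ptr=14 lookahead=num remaining=[num ) ) $]
Step 30: shift num. Stack=[E + ( ( T * num] ptr=15 lookahead=) remaining=[) ) $]
Step 31: reduce F->num. Stack=[E + ( ( T * F] ptr=15 lookahead=) remaining=[) ) $]
Step 32: reduce T->T * F. Stack=[E + ( ( T] ptr=15 lookahead=) remaining=[) ) $]
Step 33: reduce E->T. Stack=[E + ( ( E] ptr=15 lookahead=) remaining=[) ) $]
Step 34: shift ). Stack=[E + ( ( E )] ptr=16 lookahead=) remaining=[) $]
Step 35: reduce F->( E ). Stack=[E + ( F] ptr=16 lookahead=) remaining=[) $]
Step 36: reduce T->F. Stack=[E + ( T] ptr=16 lookahead=) remaining=[) $]
Step 37: reduce E->T. Stack=[E + ( E] ptr=16 lookahead=) remaining=[) $]
Step 38: shift ). Stack=[E + ( E )] ptr=17 lookahead=$ remaining=[$]
Step 39: reduce F->( E ). Stack=[E + F] ptr=17 lookahead=$ remaining=[$]
Step 40: reduce T->F. Stack=[E + T] ptr=17 lookahead=$ remaining=[$]
Step 41: reduce E->E + T. Stack=[E] ptr=17 lookahead=$ remaining=[$]
Step 42: accept. Stack=[E] ptr=17 lookahead=$ remaining=[$]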